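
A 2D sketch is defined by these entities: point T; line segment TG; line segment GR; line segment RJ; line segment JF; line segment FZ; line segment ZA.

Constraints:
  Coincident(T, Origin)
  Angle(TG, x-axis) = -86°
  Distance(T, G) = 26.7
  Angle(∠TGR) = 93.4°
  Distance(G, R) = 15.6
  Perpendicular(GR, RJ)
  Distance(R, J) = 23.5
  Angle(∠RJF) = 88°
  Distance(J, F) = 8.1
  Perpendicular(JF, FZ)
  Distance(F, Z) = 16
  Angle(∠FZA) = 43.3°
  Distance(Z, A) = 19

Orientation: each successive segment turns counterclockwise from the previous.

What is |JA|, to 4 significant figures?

5.388

T is at the origin; TG runs at -86.0° with length 26.7, so G = (1.862, -26.63). ∠TGR = 93.4° gives GR at 0.6000° from the x-axis; with |GR| = 15.6, R = (17.46, -26.47). GR is perpendicular to RJ, so RJ runs at 90.60°; with |RJ| = 23.5, J = (17.22, -2.973). ∠RJF = 88.0° gives JF at -177.4° from the x-axis; with |JF| = 8.1, F = (9.124, -3.340). JF is perpendicular to FZ, so FZ runs at -87.40°; with |FZ| = 16.0, Z = (9.850, -19.32). ∠FZA = 43.3° gives ZA at 49.30° from the x-axis; with |ZA| = 19.0, A = (22.24, -4.919). Then |JA| = |A − J| = 5.388.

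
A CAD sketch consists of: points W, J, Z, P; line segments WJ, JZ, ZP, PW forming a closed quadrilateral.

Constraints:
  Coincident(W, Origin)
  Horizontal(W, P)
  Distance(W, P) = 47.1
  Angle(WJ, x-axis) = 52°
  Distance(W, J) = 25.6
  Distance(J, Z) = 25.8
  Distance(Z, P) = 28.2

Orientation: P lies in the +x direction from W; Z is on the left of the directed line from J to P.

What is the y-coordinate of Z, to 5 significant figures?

27.422

W is at the origin; W and P share the same y with |WP| = 47.1 and P in +x, so P = (47.1, 0). WJ runs at 52.0° with |WJ| = 25.6, so J = (15.761, 20.173). Z is determined by |JZ| = 25.8 and |ZP| = 28.2 together: it lies at the intersection of circle(J, 25.8) and circle(P, 28.2). With |JP| = 37.270, the foot of the radical line on JP is 16.897 from J and the perpendicular offset is √(25.8² − 16.897²) = 19.497. Taking the left-of-JP solution: Z = (40.522, 27.422).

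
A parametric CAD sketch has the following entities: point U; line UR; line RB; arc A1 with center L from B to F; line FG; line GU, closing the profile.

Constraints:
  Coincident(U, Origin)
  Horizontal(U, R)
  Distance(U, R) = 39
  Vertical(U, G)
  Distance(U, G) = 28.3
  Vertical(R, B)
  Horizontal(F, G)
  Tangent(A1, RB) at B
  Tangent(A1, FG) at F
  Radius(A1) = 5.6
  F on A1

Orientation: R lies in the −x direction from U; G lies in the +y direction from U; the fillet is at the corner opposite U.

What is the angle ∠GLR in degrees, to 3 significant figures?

113°

U is at the origin; U and R share the same y with |UR| = 39.0 and R on the −x side, so R = (-39.0, 0.00). UG is vertical with |UG| = 28.3 and G on the +y side, so G = (0.00, 28.3). The virtual corner opposite U is at (-39.0, 28.3). A1 meets RB tangentially, so LB is at right angles to RB and tangency of A1 to FG means the radius LF is perpendicular to FG, with radius 5.6, so the center L sits 5.6 in from both sides at L = (-33.4, 22.7). Then cos ∠GLR = LG·LR / (|LG||LR|), giving 113°.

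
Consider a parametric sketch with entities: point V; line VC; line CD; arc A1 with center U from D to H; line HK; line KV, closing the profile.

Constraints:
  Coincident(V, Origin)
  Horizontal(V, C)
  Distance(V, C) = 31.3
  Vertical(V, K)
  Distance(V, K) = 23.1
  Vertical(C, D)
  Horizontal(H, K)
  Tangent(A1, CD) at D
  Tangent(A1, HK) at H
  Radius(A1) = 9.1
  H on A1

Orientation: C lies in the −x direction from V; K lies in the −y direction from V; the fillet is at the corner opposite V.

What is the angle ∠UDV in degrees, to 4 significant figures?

24.10°

The virtual corner opposite V is at (-31.30, -23.10). Tangency of A1 to CD means the radius UD is perpendicular to CD and the tangent condition forces UH to be normal to HK, with radius 9.1, so the center U sits 9.1 in from both sides at U = (-22.20, -14.00). That places the tangent points at D = (-31.30, -14.00) on CD and H = (-22.20, -23.10) on HK. Then cos ∠UDV = DU·DV / (|DU||DV|), giving 24.10°.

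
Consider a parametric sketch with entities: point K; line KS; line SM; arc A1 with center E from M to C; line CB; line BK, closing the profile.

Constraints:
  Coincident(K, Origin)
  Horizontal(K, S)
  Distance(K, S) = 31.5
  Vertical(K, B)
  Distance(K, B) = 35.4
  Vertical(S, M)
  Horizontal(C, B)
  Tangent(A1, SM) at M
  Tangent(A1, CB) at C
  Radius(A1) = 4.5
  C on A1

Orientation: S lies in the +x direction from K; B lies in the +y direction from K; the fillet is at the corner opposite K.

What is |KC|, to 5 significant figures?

44.521

K is at the origin; KS is horizontal with |KS| = 31.5 and S on the +x side, so S = (31.500, 0.0000). K and B share the same x with |KB| = 35.4 and B on the +y side, so B = (0.0000, 35.400). The virtual corner opposite K is at (31.500, 35.400). Tangency of A1 to SM means the radius EM is perpendicular to SM and the tangent condition forces EC to be normal to CB, with radius 4.5, so the center E sits 4.5 in from both sides at E = (27.000, 30.900). That places the tangent points at M = (31.500, 30.900) on SM and C = (27.000, 35.400) on CB. Then |KC| = |C − K| = 44.521.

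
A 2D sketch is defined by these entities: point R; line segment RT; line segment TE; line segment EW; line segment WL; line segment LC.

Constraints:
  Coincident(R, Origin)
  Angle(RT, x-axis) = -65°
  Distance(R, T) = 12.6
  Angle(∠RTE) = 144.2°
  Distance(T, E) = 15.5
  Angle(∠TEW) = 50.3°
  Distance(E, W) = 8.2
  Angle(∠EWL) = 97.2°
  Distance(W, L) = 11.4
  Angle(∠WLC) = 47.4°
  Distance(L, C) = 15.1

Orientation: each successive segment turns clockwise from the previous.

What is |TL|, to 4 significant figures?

0.6730

R is at the origin; RT runs at -65.0° with length 12.6, so T = (5.325, -11.42). ∠RTE = 144.2° gives TE at -100.8° from the x-axis; with |TE| = 15.5, E = (2.421, -26.64). ∠TEW = 50.3° gives EW at 129.5° from the x-axis; with |EW| = 8.2, W = (-2.795, -20.32). ∠EWL = 97.2° gives WL at 46.70° from the x-axis; with |WL| = 11.4, L = (5.023, -12.02). Then |TL| = |L − T| = 0.6730.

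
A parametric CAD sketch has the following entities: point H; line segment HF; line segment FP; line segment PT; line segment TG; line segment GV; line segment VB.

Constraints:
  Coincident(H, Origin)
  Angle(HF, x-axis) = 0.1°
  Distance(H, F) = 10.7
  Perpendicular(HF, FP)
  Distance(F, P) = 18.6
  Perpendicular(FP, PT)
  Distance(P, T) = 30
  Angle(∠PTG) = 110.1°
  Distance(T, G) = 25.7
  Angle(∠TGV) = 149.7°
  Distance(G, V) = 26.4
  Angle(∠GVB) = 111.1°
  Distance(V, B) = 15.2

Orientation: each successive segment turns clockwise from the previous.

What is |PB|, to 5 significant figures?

56.373

H is at the origin; HF runs at 0.1° with length 10.7, so F = (10.700, 0.018675). HF ⟂ FP, so FP runs at -89.900°; with |FP| = 18.6, P = (10.732, -18.581). FP is perpendicular to PT, so PT runs at -179.90°; with |PT| = 30.0, T = (-19.268, -18.634). ∠PTG = 110.1° gives TG at 110.20° from the x-axis; with |TG| = 25.7, G = (-28.142, 5.4856). ∠TGV = 149.7° gives GV at 79.900° from the x-axis; with |GV| = 26.4, V = (-23.512, 31.476). ∠GVB = 111.1° gives VB at 11.000° from the x-axis; with |VB| = 15.2, B = (-8.5913, 34.377). Then |PB| = |B − P| = 56.373.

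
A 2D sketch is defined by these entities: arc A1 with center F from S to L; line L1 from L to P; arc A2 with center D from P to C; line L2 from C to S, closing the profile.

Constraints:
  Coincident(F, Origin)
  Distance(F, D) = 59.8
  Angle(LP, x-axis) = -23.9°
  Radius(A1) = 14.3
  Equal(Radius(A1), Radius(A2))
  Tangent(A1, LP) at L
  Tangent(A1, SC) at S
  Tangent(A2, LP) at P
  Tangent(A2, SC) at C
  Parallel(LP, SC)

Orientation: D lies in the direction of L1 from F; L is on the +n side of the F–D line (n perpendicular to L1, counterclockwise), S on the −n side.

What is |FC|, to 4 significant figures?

61.49

The slot axis is L1's direction at -23.9°, so u = (cos -23.9°, sin -23.9°) = (0.9143, -0.4051) and n = (−sin -23.9°, cos -23.9°) = (0.4051, 0.9143). F is at the origin and D lies 59.8 along u from F, so D = 59.8·u = (54.67, -24.23). Tangency of A1 to both parallel lines with radius 14.3 puts L and S at F ± 14.3·n: L = (5.794, 13.07), S = (-5.794, -13.07). Equal radii place P and C the same way about D: P = D + 14.3·n = (60.47, -11.15), C = D − 14.3·n = (48.88, -37.30). Then |FC| = |C − F| = 61.49.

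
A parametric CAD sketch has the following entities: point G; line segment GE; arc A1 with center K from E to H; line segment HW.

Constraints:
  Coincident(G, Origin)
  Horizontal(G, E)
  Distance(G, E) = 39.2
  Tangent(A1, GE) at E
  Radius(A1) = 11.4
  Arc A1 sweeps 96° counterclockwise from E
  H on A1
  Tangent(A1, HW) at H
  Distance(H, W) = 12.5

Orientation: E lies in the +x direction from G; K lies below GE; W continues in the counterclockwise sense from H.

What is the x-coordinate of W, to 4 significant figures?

29.17

G is at the origin; G and E share the same y with |GE| = 39.2 and E on the +x side, so E = (39.20, 0.000). Tangency of A1 to GE means the radius KE is perpendicular to GE, so K = E + (0, -11.4) = (39.20, -11.40). On A1, E sits at bearing 90° from K; a 96° counterclockwise sweep puts H at bearing 186°, so H = K + 11.4·(cos 186°, sin 186°) = (27.86, -12.59). Tangency of A1 to HW means the radius KH is perpendicular to HW, so HW runs along (−sin 186°, cos 186°); with |HW| = 12.5, W = (29.17, -25.02). So W.x = 29.17.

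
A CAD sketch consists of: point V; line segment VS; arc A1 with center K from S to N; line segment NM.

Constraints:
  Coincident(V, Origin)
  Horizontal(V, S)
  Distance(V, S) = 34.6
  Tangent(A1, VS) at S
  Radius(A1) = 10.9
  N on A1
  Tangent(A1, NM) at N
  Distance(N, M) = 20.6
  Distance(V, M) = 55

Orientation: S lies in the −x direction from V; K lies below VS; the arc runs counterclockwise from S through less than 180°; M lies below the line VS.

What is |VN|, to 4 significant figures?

46.86

Checks: |KN| = 10.90 ✓; ∠(KN, NM) = 90.00° ✓; |NM| = 20.60 ✓; |VM| = 55.00 ✓.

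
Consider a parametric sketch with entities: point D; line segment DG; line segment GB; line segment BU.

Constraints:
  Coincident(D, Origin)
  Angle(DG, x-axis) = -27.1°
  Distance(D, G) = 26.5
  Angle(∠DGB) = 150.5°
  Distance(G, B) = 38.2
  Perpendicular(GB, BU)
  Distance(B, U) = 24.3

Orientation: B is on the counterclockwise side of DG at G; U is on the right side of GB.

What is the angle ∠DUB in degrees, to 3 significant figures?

58.6°

∠DGB = 150.5°, so GB runs at -27.1° + (180° − 150.5°) = 2.40° from the x-axis; with |GB| = 38.2, B = G + 38.2·(cos 2.40°, sin 2.40°) = (61.8, -10.5). The perpendicularity gives BU at right angles to GB; with |BU| = 24.3 on the right of GB, U = B + 24.3·(0.0419, -0.999) = (62.8, -34.8). Then cos ∠DUB = UD·UB / (|UD||UB|), giving 58.6°.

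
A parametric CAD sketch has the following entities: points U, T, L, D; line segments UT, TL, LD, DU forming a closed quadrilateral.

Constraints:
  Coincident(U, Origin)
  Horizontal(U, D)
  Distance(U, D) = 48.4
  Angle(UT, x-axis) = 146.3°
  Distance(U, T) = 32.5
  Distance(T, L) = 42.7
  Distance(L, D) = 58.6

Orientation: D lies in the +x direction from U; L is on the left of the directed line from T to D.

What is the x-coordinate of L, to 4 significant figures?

7.996

Checks: |TL| = 42.70 ✓; |LD| = 58.60 ✓.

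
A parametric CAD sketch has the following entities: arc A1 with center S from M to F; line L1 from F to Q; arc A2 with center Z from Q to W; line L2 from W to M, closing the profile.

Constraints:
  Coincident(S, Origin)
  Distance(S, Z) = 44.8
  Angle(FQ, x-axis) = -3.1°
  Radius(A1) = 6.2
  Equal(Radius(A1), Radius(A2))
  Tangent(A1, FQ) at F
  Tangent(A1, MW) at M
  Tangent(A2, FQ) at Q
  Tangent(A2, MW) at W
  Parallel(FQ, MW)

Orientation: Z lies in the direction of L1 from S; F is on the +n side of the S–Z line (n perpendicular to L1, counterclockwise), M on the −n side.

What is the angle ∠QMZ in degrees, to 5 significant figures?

7.5921°

Tangency of A1 to both parallel lines with radius 6.2 puts F and M at S ± 6.2·n: F = (0.33529, 6.1909), M = (-0.33529, -6.1909). Equal radii place Q and W the same way about Z: Q = Z + 6.2·n = (45.070, 3.7682), W = Z − 6.2·n = (44.399, -8.6137). Then cos ∠QMZ = MQ·MZ / (|MQ||MZ|), giving 7.5921°.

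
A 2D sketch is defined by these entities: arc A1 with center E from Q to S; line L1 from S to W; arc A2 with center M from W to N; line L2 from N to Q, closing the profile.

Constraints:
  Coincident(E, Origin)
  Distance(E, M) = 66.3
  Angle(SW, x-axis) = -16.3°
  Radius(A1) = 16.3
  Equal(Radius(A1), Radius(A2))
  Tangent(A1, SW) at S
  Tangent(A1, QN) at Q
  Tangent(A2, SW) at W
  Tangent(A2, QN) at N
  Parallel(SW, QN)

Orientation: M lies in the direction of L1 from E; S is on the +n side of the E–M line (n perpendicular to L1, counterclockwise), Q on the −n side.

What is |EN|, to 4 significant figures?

68.27

The slot axis is L1's direction at -16.3°, so u = (cos -16.3°, sin -16.3°) = (0.9598, -0.2807) and n = (−sin -16.3°, cos -16.3°) = (0.2807, 0.9598). E is at the origin and M lies 66.3 along u from E, so M = 66.3·u = (63.64, -18.61). Tangency of A1 to both parallel lines with radius 16.3 puts S and Q at E ± 16.3·n: S = (4.575, 15.64), Q = (-4.575, -15.64). Equal radii place W and N the same way about M: W = M + 16.3·n = (68.21, -2.963), N = M − 16.3·n = (59.06, -34.25). Then |EN| = |N − E| = 68.27.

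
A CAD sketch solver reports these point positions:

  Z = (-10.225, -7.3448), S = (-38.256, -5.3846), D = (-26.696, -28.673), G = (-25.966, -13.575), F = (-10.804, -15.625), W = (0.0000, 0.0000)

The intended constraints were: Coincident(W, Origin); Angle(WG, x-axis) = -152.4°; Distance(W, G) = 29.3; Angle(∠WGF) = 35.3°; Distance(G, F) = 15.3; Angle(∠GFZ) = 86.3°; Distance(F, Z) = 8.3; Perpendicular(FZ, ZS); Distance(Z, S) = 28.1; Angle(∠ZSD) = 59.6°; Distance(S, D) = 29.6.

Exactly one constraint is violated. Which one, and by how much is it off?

Distance(S, D) = 29.6 — off by 3.60.

W = (0.00, 0.00) ✓; WG at -152.4° ✓; |WG| = 29.30 ✓; ∠WGF = 35.30° ✓; |GF| = 15.30 ✓; ∠GFZ = 86.30° ✓; |FZ| = 8.300 ✓; ∠(FZ, ZS) = 90.00° ✓; |ZS| = 28.10 ✓; ∠ZSD = 59.60° ✓; |SD| = 26.00 ✗.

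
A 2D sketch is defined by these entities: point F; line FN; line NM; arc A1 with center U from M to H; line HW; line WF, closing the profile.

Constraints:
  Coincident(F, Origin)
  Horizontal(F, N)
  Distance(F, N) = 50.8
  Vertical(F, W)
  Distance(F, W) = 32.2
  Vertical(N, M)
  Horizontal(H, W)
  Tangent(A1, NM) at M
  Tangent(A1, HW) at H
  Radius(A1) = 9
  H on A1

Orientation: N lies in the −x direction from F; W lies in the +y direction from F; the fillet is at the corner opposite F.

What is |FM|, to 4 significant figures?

55.85

The virtual corner opposite F is at (-50.80, 32.20). Tangency of A1 to NM means the radius UM is perpendicular to NM and the tangent condition forces UH to be normal to HW, with radius 9.0, so the center U sits 9.0 in from both sides at U = (-41.80, 23.20). That places the tangent points at M = (-50.80, 23.20) on NM and H = (-41.80, 32.20) on HW. Then |FM| = |M − F| = 55.85.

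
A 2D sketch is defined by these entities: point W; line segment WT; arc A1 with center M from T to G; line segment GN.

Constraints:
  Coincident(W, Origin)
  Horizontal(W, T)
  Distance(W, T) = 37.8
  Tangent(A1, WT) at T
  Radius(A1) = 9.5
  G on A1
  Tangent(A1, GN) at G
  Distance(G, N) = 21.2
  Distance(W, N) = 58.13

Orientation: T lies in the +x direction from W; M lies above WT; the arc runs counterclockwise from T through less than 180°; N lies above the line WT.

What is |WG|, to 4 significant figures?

47.88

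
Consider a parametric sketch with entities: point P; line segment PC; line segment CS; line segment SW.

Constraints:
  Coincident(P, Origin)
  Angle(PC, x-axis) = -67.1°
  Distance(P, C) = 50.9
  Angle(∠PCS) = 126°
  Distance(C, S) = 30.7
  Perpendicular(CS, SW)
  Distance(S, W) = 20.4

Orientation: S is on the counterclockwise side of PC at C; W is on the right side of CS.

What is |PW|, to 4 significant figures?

86.41

∠PCS = 126.0°, so CS runs at -67.1° + (180° − 126.0°) = -13.10° from the x-axis; with |CS| = 30.7, S = C + 30.7·(cos -13.10°, sin -13.10°) = (49.71, -53.85). The perpendicularity gives SW at right angles to CS; with |SW| = 20.4 on the right of CS, W = S + 20.4·(-0.2267, -0.9740) = (45.08, -73.72). Then |PW| = |W − P| = 86.41.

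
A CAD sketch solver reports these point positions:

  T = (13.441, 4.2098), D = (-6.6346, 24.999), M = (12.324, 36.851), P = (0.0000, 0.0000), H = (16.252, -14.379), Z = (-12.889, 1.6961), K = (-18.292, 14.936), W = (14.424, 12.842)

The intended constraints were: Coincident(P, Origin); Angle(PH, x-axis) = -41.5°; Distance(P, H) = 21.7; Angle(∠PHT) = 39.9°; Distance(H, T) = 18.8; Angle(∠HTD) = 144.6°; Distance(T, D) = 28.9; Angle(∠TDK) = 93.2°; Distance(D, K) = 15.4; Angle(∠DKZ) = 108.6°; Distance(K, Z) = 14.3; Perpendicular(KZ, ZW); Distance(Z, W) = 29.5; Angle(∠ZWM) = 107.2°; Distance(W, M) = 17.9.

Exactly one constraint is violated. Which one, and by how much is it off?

Distance(W, M) = 17.9 — off by 6.20.

P = (0.00, 0.00) ✓; PH at -41.50° ✓; |PH| = 21.70 ✓; ∠PHT = 39.90° ✓; |HT| = 18.80 ✓; ∠HTD = 144.6° ✓; |TD| = 28.90 ✓; ∠TDK = 93.20° ✓; |DK| = 15.40 ✓; ∠DKZ = 108.6° ✓; |KZ| = 14.30 ✓; ∠(KZ, ZW) = 90.00° ✓; |ZW| = 29.50 ✓; ∠ZWM = 107.2° ✓; |WM| = 24.10 ✗.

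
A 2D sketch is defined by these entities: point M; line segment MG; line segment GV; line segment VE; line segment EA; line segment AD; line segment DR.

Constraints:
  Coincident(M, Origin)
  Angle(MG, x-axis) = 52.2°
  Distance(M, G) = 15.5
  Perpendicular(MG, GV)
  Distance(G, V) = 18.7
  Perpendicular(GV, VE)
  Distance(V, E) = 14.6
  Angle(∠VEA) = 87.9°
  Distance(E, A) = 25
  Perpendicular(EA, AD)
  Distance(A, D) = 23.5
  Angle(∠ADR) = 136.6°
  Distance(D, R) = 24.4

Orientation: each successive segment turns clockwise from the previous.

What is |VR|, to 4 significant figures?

27.73

EA is perpendicular to AD, so AD runs at 50.10°; with |AD| = 23.5, D = (11.22, 23.31). ∠ADR = 136.6° gives DR at 6.700° from the x-axis; with |DR| = 24.4, R = (35.46, 26.16). Then |VR| = |R − V| = 27.73.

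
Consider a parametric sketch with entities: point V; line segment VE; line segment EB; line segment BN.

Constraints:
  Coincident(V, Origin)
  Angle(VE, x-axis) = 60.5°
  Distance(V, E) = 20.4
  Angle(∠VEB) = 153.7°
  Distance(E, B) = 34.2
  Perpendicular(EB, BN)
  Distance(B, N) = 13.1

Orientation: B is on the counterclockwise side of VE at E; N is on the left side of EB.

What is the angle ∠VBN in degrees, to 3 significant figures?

80.2°

V is at the origin; VE runs at 60.5° with length 20.4, so E = 20.4·(cos 60.5°, sin 60.5°) = (10.0, 17.8). ∠VEB = 153.7°, so EB runs at 60.5° + (180° − 153.7°) = 86.8° from the x-axis; with |EB| = 34.2, B = E + 34.2·(cos 86.8°, sin 86.8°) = (12.0, 51.9). EB ⟂ BN; with |BN| = 13.1 on the left of EB, N = B + 13.1·(-0.998, 0.0558) = (-1.13, 52.6). Then cos ∠VBN = BV·BN / (|BV||BN|), giving 80.2°.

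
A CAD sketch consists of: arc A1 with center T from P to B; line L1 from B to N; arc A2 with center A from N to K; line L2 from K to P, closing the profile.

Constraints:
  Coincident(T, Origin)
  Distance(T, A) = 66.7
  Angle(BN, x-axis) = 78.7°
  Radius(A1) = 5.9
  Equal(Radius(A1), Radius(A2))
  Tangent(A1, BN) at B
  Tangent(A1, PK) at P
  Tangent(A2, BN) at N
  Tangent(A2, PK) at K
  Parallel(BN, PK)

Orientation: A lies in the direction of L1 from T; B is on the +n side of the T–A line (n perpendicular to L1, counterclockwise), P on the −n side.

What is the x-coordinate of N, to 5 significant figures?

7.2840

The slot axis is L1's direction at 78.7°, so u = (cos 78.7°, sin 78.7°) = (0.19595, 0.98061) and n = (−sin 78.7°, cos 78.7°) = (-0.98061, 0.19595). T is at the origin and A lies 66.7 along u from T, so A = 66.7·u = (13.070, 65.407). Tangency of A1 to both parallel lines with radius 5.9 puts B and P at T ± 5.9·n: B = (-5.7856, 1.1561), P = (5.7856, -1.1561). Equal radii place N and K the same way about A: N = A + 5.9·n = (7.2840, 66.563), K = A − 5.9·n = (18.855, 64.251). So N.x = 7.2840.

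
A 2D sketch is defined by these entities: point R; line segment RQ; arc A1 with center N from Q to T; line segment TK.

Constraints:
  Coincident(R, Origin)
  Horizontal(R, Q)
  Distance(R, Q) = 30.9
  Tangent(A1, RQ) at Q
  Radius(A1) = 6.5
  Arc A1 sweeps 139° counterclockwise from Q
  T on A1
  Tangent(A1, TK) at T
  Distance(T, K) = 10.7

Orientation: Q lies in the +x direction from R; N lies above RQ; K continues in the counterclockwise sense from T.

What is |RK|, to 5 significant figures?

32.761

R is at the origin; R and Q share the same y with |RQ| = 30.9 and Q on the +x side, so Q = (30.900, 0.0000). A1 meets RQ tangentially, so NQ is at right angles to RQ, so N = Q + (0, 6.5) = (30.900, 6.5000). On A1, Q sits at bearing -90° from N; a 139° counterclockwise sweep puts T at bearing 49°, so T = N + 6.5·(cos 49°, sin 49°) = (35.164, 11.406). Tangency of A1 to TK means the radius NT is perpendicular to TK, so TK runs along (−sin 49°, cos 49°); with |TK| = 10.7, K = (27.089, 18.425). Then |RK| = |K − R| = 32.761.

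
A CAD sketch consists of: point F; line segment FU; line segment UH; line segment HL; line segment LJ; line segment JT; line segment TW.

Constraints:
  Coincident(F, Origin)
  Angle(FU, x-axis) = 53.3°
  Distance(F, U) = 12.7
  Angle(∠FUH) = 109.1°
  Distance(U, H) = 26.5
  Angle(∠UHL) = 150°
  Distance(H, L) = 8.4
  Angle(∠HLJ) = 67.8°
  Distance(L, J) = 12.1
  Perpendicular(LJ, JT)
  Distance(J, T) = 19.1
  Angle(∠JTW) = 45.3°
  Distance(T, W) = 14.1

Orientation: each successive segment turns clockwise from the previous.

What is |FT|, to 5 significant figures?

22.742

F is at the origin; FU runs at 53.3° with length 12.7, so U = (7.5898, 10.183). ∠FUH = 109.1° gives UH at -17.600° from the x-axis; with |UH| = 26.5, H = (32.849, 2.1697). ∠UHL = 150.0° gives HL at -47.600° from the x-axis; with |HL| = 8.4, L = (38.514, -4.0333). ∠HLJ = 67.8° gives LJ at -159.80° from the x-axis; with |LJ| = 12.1, J = (27.158, -8.2114). LJ is perpendicular to JT, so JT runs at 110.20°; with |JT| = 19.1, T = (20.563, 9.7138). Then |FT| = |T − F| = 22.742.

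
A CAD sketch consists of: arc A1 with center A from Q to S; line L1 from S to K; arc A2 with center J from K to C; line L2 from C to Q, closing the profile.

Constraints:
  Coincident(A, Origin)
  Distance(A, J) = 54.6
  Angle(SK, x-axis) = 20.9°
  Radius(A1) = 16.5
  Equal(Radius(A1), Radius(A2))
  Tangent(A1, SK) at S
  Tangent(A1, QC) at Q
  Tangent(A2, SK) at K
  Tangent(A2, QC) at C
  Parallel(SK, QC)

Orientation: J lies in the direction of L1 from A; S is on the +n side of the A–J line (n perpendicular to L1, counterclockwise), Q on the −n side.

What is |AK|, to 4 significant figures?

57.04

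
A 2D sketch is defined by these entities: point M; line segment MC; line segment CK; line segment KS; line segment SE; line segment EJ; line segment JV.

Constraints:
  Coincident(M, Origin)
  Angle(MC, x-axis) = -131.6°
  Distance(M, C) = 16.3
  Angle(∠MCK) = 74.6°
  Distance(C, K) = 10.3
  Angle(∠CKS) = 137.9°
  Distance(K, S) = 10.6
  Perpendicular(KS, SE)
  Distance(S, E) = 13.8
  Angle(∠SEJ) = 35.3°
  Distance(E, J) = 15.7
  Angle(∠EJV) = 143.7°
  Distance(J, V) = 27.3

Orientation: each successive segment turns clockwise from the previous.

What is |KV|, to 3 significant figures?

26.4

∠SEJ = 35.3° gives EJ at -154° from the x-axis; with |EJ| = 15.7, J = (-15.2, -2.20). ∠EJV = 143.7° gives JV at 170° from the x-axis; with |JV| = 27.3, V = (-42.1, 2.59). Then |KV| = |V − K| = 26.4.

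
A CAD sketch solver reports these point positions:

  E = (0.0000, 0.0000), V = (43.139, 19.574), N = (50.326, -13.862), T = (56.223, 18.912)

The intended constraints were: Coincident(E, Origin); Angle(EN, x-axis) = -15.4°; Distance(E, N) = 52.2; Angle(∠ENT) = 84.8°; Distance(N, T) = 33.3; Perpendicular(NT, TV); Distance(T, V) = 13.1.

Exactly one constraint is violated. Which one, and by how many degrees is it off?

Perpendicular(NT, TV) — off by 7.30°.

E = (0.00, 0.00) ✓; EN at -15.40° ✓; |EN| = 52.20 ✓; ∠ENT = 84.80° ✓; |NT| = 33.30 ✓; ∠(NT, TV) = 97.30° ✗; |TV| = 13.10 ✓.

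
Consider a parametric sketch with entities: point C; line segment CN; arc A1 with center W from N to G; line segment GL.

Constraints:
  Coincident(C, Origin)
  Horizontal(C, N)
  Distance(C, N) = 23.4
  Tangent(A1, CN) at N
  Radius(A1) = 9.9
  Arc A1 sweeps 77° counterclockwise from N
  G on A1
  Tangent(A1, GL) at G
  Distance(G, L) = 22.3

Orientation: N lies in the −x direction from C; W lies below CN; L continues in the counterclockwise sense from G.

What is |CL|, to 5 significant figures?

48.096

C is at the origin; CN is horizontal with |CN| = 23.4 and N on the −x side, so N = (-23.400, 0.0000). A1 meets CN tangentially, so WN is at right angles to CN, so W = N + (0, -9.9) = (-23.400, -9.9000). On A1, N sits at bearing 90° from W; a 77° counterclockwise sweep puts G at bearing 167°, so G = W + 9.9·(cos 167°, sin 167°) = (-33.046, -7.6730). The tangent condition forces WG to be normal to GL, so GL runs along (−sin 167°, cos 167°); with |GL| = 22.3, L = (-38.063, -29.401). Then |CL| = |L − C| = 48.096.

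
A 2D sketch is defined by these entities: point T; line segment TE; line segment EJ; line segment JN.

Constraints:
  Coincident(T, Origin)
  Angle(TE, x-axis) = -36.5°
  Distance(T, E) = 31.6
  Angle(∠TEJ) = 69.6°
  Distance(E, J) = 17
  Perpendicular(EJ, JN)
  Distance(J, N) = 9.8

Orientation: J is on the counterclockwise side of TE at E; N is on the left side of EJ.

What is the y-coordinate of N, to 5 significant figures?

0.25453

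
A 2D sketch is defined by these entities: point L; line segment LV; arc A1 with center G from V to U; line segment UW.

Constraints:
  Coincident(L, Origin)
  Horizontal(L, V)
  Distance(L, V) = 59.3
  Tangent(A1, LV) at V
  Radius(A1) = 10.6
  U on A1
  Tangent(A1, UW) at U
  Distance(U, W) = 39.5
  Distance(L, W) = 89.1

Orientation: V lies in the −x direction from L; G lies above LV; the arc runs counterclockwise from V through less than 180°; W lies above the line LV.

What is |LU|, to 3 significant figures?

53.6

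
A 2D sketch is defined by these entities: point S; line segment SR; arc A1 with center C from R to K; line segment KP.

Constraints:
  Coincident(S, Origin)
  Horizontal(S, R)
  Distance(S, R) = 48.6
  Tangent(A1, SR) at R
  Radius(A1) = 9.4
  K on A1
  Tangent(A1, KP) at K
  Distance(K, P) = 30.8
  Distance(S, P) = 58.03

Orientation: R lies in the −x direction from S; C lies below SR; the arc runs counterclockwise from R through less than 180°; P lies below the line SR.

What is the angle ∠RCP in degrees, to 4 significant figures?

166.9°

S is at the origin; S and R share the same y with |SR| = 48.6 and R on the −x side, so R = (-48.60, 0.000). Tangency of A1 to SR means the radius CR is perpendicular to SR, so C = R + (0, -9.4) = (-48.60, -9.400). Since CK ⟂ KP (tangency), |CP| = √(9.4² + 30.8²) = 32.20 regardless of where K sits on A1. So P lies on both circle(S, 58.03) and circle(C, 32.20); the below-SR intersection is P = (-41.30, -40.76). K is the foot of the tangent from P: K = (-56.73, -14.11).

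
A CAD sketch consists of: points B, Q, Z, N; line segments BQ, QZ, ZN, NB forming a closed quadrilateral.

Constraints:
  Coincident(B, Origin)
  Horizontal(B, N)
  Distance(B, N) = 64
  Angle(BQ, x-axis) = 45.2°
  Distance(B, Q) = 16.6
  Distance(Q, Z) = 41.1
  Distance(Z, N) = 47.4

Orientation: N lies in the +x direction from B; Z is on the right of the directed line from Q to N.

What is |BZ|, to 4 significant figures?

36.92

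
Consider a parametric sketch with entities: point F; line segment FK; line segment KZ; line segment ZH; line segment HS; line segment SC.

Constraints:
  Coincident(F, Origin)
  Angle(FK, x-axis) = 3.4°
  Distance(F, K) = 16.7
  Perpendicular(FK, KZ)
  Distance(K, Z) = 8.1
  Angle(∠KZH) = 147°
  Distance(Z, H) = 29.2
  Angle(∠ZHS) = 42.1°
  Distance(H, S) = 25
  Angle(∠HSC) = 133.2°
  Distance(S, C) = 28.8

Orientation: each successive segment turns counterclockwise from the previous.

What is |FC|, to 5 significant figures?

20.747

F is at the origin; FK runs at 3.4° with length 16.7, so K = (16.671, 0.99042). FK ⟂ KZ, so KZ runs at 93.400°; with |KZ| = 8.1, Z = (16.190, 9.0762). ∠KZH = 147.0° gives ZH at 126.40° from the x-axis; with |ZH| = 29.2, H = (-1.1376, 32.579). ∠ZHS = 42.1° gives HS at -95.700° from the x-axis; with |HS| = 25.0, S = (-3.6206, 7.7027). ∠HSC = 133.2° gives SC at -48.900° from the x-axis; with |SC| = 28.8, C = (15.312, -14.000). Then |FC| = |C − F| = 20.747.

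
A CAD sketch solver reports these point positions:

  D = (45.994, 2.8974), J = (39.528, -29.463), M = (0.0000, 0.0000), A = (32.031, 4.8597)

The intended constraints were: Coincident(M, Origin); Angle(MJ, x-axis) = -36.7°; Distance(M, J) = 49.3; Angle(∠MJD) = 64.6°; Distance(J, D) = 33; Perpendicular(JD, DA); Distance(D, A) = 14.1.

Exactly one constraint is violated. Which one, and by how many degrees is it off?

Perpendicular(JD, DA) — off by 3.30°.

M = (0.00, 0.00) ✓; MJ at -36.70° ✓; |MJ| = 49.30 ✓; ∠MJD = 64.60° ✓; |JD| = 33.00 ✓; ∠(JD, DA) = 93.30° ✗; |DA| = 14.10 ✓.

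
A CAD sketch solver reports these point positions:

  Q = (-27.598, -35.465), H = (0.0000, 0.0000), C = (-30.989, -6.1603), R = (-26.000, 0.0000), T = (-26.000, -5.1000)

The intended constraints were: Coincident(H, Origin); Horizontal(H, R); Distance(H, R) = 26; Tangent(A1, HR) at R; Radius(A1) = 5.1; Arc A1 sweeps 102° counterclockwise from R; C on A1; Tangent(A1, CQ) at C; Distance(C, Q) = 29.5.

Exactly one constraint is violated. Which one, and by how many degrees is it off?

Tangent(A1, CQ) at C — off by 5.40°.

H = (0.00, 0.00) ✓; H.y = 0.00, R.y = 0.00 ✓; |HR| = 26.00 ✓; ∠(TR, RH) = 90.00° ✓; |TR| = 5.100 ✓; bearing(T→C) − bearing(T→R) = 102.0° ✓; |TC| = 5.100 ✓; ∠(TC, CQ) = 95.40° ✗; |CQ| = 29.50 ✓.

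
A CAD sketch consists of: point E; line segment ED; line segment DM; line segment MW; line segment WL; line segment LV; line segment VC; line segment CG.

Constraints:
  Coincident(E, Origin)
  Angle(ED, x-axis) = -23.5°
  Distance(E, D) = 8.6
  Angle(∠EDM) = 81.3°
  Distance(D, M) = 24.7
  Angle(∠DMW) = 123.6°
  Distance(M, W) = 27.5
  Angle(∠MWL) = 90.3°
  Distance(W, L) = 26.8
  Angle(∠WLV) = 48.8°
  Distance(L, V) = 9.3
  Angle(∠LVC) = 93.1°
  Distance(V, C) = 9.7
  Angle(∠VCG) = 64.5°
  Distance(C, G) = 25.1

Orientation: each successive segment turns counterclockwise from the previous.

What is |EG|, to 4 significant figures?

45.13

E is at the origin; ED runs at -23.5° with length 8.6, so D = (7.887, -3.429). ∠EDM = 81.3° gives DM at 75.20° from the x-axis; with |DM| = 24.7, M = (14.20, 20.45). ∠DMW = 123.6° gives MW at 131.6° from the x-axis; with |MW| = 27.5, W = (-4.062, 41.02). ∠MWL = 90.3° gives WL at -138.7° from the x-axis; with |WL| = 26.8, L = (-24.20, 23.33). ∠WLV = 48.8° gives LV at -7.500° from the x-axis; with |LV| = 9.3, V = (-14.98, 22.11). ∠LVC = 93.1° gives VC at 79.40° from the x-axis; with |VC| = 9.7, C = (-13.19, 31.65). ∠VCG = 64.5° gives CG at -165.1° from the x-axis; with |CG| = 25.1, G = (-37.45, 25.19). Then |EG| = |G − E| = 45.13.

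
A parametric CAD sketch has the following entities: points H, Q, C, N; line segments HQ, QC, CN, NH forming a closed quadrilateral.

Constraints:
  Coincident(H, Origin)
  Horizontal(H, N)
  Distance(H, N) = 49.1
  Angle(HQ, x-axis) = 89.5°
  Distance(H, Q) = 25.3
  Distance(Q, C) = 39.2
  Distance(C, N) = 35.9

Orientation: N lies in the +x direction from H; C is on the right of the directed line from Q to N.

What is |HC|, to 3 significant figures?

18.6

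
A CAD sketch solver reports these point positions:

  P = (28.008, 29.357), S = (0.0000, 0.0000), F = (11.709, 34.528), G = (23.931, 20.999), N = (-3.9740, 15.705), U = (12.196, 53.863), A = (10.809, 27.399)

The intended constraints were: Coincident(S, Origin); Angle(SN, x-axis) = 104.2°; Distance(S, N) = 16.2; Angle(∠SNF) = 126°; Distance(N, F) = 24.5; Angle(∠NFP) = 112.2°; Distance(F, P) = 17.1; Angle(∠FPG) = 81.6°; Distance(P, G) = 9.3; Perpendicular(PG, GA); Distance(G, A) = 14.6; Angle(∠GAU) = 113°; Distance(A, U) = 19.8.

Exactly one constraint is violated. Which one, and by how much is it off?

Distance(A, U) = 19.8 — off by 6.70.

S = (0.00, 0.00) ✓; SN at 104.2° ✓; |SN| = 16.20 ✓; ∠SNF = 126.0° ✓; |NF| = 24.50 ✓; ∠NFP = 112.2° ✓; |FP| = 17.10 ✓; ∠FPG = 81.60° ✓; |PG| = 9.299 ✓; ∠(PG, GA) = 90.00° ✓; |GA| = 14.60 ✓; ∠GAU = 113.0° ✓; |AU| = 26.50 ✗.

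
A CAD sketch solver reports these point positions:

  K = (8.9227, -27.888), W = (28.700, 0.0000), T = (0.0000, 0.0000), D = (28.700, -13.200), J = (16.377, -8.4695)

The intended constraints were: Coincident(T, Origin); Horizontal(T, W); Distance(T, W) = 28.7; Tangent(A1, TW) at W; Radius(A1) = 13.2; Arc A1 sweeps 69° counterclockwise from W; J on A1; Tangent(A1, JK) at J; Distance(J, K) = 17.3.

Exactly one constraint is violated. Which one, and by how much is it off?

Distance(J, K) = 17.3 — off by 3.50.

T = (0.00, 0.00) ✓; T.y = 0.00, W.y = 0.00 ✓; |TW| = 28.70 ✓; ∠(DW, WT) = 90.00° ✓; |DW| = 13.20 ✓; bearing(D→J) − bearing(D→W) = 69.00° ✓; |DJ| = 13.20 ✓; ∠(DJ, JK) = 90.00° ✓; |JK| = 20.80 ✗.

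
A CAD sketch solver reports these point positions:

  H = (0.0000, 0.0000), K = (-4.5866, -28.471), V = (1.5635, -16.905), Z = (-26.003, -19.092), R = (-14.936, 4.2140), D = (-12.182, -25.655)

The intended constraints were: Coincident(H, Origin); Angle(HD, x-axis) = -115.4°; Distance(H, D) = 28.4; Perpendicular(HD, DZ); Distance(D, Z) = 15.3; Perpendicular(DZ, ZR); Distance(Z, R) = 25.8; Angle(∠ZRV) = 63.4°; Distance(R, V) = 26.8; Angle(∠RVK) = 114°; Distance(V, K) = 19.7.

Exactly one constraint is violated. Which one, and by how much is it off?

Distance(V, K) = 19.7 — off by 6.60.

H = (0.00, 0.00) ✓; HD at -115.4° ✓; |HD| = 28.40 ✓; ∠(HD, DZ) = 90.00° ✓; |DZ| = 15.30 ✓; ∠(DZ, ZR) = 90.00° ✓; |ZR| = 25.80 ✓; ∠ZRV = 63.40° ✓; |RV| = 26.80 ✓; ∠RVK = 114.0° ✓; |VK| = 13.10 ✗.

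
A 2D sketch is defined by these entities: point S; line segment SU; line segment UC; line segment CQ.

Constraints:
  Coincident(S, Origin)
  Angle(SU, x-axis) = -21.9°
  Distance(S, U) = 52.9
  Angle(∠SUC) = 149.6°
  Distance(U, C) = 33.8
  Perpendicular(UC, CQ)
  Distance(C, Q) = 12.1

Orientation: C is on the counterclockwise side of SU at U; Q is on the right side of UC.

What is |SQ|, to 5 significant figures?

88.428

S is at the origin; SU runs at -21.9° with length 52.9, so U = 52.9·(cos -21.9°, sin -21.9°) = (49.083, -19.731). ∠SUC = 149.6°, so UC runs at -21.9° + (180° − 149.6°) = 8.5000° from the x-axis; with |UC| = 33.8, C = U + 33.8·(cos 8.5000°, sin 8.5000°) = (82.511, -14.735). UC is perpendicular to CQ; with |CQ| = 12.1 on the right of UC, Q = C + 12.1·(0.14781, -0.98902) = (84.300, -26.702). Then |SQ| = |Q − S| = 88.428.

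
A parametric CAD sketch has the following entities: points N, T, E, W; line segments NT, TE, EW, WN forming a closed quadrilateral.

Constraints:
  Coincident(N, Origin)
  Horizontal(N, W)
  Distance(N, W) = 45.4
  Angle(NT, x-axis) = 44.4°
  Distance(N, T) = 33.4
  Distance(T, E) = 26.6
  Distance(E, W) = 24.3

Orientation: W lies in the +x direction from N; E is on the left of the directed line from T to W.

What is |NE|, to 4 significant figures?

55.78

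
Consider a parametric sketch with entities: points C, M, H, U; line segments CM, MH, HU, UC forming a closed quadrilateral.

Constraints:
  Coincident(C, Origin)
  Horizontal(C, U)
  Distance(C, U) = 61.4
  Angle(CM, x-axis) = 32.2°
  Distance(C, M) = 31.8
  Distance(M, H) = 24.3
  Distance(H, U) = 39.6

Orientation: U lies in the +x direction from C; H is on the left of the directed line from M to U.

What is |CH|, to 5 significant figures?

55.555

C is at the origin; C and U share the same y with |CU| = 61.4 and U in +x, so U = (61.4, 0). CM runs at 32.2° with |CM| = 31.8, so M = (26.909, 16.945). H is determined by |MH| = 24.3 and |HU| = 39.6 together: it lies at the intersection of circle(M, 24.3) and circle(U, 39.6). With |MU| = 38.429, the foot of the radical line on MU is 6.4940 from M and the perpendicular offset is √(24.3² − 6.4940²) = 23.416. Taking the left-of-MU solution: H = (43.063, 35.099).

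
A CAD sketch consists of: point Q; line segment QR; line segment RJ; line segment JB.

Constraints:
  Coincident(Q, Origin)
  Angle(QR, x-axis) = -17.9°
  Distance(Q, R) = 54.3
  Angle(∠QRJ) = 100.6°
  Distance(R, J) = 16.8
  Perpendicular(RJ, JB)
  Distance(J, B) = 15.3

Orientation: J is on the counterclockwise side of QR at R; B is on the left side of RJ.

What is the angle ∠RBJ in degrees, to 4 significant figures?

47.68°

∠QRJ = 100.6°, so RJ runs at -17.9° + (180° − 100.6°) = 61.50° from the x-axis; with |RJ| = 16.8, J = R + 16.8·(cos 61.50°, sin 61.50°) = (59.69, -1.925). The perpendicularity gives JB at right angles to RJ; with |JB| = 15.3 on the left of RJ, B = J + 15.3·(-0.8788, 0.4772) = (46.24, 5.375). Then cos ∠RBJ = BR·BJ / (|BR||BJ|), giving 47.68°.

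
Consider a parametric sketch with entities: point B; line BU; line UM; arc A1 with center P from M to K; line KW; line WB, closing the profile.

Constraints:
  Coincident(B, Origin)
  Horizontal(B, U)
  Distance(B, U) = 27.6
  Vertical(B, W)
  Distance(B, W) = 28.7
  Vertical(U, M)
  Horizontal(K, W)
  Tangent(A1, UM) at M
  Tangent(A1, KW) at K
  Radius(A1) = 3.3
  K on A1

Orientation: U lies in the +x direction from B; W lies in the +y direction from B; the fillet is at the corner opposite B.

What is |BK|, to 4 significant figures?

37.61

The virtual corner opposite B is at (27.60, 28.70). Since A1 is tangent to UM there, PM ⟂ UM and A1 meets KW tangentially, so PK is at right angles to KW, with radius 3.3, so the center P sits 3.3 in from both sides at P = (24.30, 25.40). That places the tangent points at M = (27.60, 25.40) on UM and K = (24.30, 28.70) on KW. Then |BK| = |K − B| = 37.61.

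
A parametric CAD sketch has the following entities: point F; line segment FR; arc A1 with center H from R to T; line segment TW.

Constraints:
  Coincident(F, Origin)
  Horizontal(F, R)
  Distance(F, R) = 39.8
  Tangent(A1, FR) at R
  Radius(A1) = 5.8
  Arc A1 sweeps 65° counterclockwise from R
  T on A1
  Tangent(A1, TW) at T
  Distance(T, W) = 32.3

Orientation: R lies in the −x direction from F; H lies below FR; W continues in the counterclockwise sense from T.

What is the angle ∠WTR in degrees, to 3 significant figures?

148°

On A1, R sits at bearing 90° from H; a 65° counterclockwise sweep puts T at bearing 155°, so T = H + 5.8·(cos 155°, sin 155°) = (-45.1, -3.35). The tangent condition forces HT to be normal to TW, so TW runs along (−sin 155°, cos 155°); with |TW| = 32.3, W = (-58.7, -32.6). Then cos ∠WTR = TW·TR / (|TW||TR|), giving 148°.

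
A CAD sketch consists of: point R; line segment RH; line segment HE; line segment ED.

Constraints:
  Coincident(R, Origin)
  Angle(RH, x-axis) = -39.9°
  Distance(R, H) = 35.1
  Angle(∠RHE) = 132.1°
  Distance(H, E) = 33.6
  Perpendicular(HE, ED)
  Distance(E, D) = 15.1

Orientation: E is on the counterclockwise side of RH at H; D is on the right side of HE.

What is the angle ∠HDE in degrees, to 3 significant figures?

65.8°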